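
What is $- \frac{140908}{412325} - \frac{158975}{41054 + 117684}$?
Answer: $- \frac{87916820979}{65451645850} \approx -1.3432$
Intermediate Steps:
$- \frac{140908}{412325} - \frac{158975}{41054 + 117684} = \left(-140908\right) \frac{1}{412325} - \frac{158975}{158738} = - \frac{140908}{412325} - \frac{158975}{158738} = - \frac{87916820979}{65451645850}$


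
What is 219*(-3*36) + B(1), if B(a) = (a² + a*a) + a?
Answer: -23649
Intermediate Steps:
B(a) = a + 2*a² (B(a) = (a² + a²) + a = 2*a² + a = a + 2*a²)
219*(-3*36) + B(1) = 219*(-3*36) + 1*(1 + 2*1) = 219*(-108) + 1*(1 + 2) = -23652 + 1*3 = -23652 + 3 = -23649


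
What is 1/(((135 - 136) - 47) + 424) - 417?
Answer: -156791/376 ≈ -417.00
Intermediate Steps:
1/(((135 - 136) - 47) + 424) - 417 = 1/((-1 - 47) + 424) - 417 = 1/(-48 + 424) - 417 = 1/376 - 417 = -156791/376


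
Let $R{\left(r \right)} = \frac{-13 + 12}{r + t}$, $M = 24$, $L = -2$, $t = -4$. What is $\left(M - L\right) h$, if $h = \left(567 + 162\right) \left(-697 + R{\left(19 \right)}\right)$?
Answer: $- \frac{66061008}{5} \approx -1.3212 \cdot 10^{7}$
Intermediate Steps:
$R{\left(r \right)} = - \frac{1}{-4 + r}$ ($R{\left(r \right)} = \frac{-13 + 12}{r - 4} = - \frac{1}{-4 + r}$)
$h = - \frac{2540808}{5}$ ($h = \left(567 + 162\right) \left(-697 - \frac{1}{-4 + 19}\right) = 729 \left(-697 - \frac{1}{15}\right) = 729 \left(- \frac{10456}{15}\right) = - \frac{2540808}{5} \approx -5.0816 \cdot 10^{5}$)
$\left(M - L\right) h = \left(24 - -2\right) \left(- \frac{2540808}{5}\right) = \left(24 + 2\right) \left(- \frac{2540808}{5}\right) = 26 \left(- \frac{2540808}{5}\right) = - \frac{66061008}{5}$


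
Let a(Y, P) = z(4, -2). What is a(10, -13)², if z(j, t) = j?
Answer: 16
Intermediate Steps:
a(Y, P) = 4
a(10, -13)² = 4² = 16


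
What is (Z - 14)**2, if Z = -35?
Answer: 2401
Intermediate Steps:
(Z - 14)**2 = (-35 - 14)**2 = (-49)**2 = 2401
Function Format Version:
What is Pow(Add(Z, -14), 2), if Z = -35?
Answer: 2401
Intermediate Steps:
Pow(Add(Z, -14), 2) = Pow(Add(-35, -14), 2) = Pow(-49, 2) = 2401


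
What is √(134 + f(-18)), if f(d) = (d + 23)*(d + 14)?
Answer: √114 ≈ 10.677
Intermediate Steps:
f(d) = (14 + d)*(23 + d) (f(d) = (23 + d)*(14 + d) = (14 + d)*(23 + d))
√(134 + f(-18)) = √(134 + (322 + (-18)² + 37*(-18))) = √(134 + (322 + 324 - 666)) = √(134 - 20) = √114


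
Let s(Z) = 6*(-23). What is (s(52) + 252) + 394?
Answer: 508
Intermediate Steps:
s(Z) = -138
(s(52) + 252) + 394 = (-138 + 252) + 394 = 114 + 394 = 508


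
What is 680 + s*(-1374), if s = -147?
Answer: 202658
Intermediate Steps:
680 + s*(-1374) = 680 - 147*(-1374) = 680 + 201978 = 202658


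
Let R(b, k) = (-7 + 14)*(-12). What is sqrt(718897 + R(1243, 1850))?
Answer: sqrt(718813) ≈ 847.83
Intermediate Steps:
R(b, k) = -84 (R(b, k) = 7*(-12) = -84)
sqrt(718897 + R(1243, 1850)) = sqrt(718897 - 84) = sqrt(718813)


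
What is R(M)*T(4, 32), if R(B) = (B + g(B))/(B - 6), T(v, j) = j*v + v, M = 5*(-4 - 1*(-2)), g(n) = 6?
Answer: 33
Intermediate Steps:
M = -10 (M = 5*(-4 + 2) = 5*(-2) = -10)
T(v, j) = v + j*v
R(B) = (6 + B)/(-6 + B) (R(B) = (B + 6)/(B - 6) = (6 + B)/(-6 + B))
R(M)*T(4, 32) = ((6 - 10)/(-6 - 10))*(4*(1 + 32)) = (-4/(-16))*(4*33) = -1/16*(-4)*132 = (¼)*132 = 33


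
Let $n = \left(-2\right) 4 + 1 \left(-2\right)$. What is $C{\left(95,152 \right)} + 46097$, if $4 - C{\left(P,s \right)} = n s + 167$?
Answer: $47454$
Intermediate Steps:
$n = -10$ ($n = -8 - 2 = -10$)
$C{\left(P,s \right)} = -163 + 10 s$ ($C{\left(P,s \right)} = 4 - \left(- 10 s + 167\right) = 4 - \left(167 - 10 s\right) = 4 + \left(-167 + 10 s\right) = -163 + 10 s$)
$C{\left(95,152 \right)} + 46097 = \left(-163 + 10 \cdot 152\right) + 46097 = \left(-163 + 1520\right) + 46097 = 1357 + 46097 = 47454$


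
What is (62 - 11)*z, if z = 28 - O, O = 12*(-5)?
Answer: 4488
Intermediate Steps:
O = -60
z = 88 (z = 28 - 1*(-60) = 28 + 60 = 88)
(62 - 11)*z = (62 - 11)*88 = 51*88 = 4488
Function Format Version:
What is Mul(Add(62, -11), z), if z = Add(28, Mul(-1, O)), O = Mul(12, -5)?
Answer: 4488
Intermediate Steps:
O = -60
z = 88 (z = Add(28, Mul(-1, -60)) = Add(28, 60) = 88)
Mul(Add(62, -11), z) = Mul(Add(62, -11), 88) = Mul(51, 88) = 4488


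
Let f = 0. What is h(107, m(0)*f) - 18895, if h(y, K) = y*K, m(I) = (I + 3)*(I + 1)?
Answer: -18895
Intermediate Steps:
m(I) = (1 + I)*(3 + I) (m(I) = (3 + I)*(1 + I) = (1 + I)*(3 + I))
h(y, K) = K*y
h(107, m(0)*f) - 18895 = ((3 + 0**2 + 4*0)*0)*107 - 18895 = ((3 + 0 + 0)*0)*107 - 18895 = (3*0)*107 - 18895 = 0*107 - 18895 = 0 - 18895 = -18895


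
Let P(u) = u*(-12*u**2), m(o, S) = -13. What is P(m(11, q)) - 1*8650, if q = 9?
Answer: 17714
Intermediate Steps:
P(u) = -12*u**3
P(m(11, q)) - 1*8650 = -12*(-13)**3 - 1*8650 = -12*(-2197) - 8650 = 26364 - 8650 = 17714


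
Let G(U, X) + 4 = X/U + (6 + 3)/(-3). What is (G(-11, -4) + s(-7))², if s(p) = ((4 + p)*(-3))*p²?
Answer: 22829284/121 ≈ 1.8867e+5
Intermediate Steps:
G(U, X) = -7 + X/U (G(U, X) = -4 + (X/U + (6 + 3)/(-3)) = -4 + (X/U + 9*(-⅓)) = -4 + (X/U - 3) = -4 + (-3 + X/U) = -7 + X/U)
s(p) = p²*(-12 - 3*p) (s(p) = (-12 - 3*p)*p² = p²*(-12 - 3*p))
(G(-11, -4) + s(-7))² = ((-7 - 4/(-11)) + 3*(-7)²*(-4 - 1*(-7)))² = ((-7 - 4*(-1/11)) + 3*49*(-4 + 7))² = ((-7 + 4/11) + 3*49*3)² = (-73/11 + 441)² = (4778/11)² = 22829284/121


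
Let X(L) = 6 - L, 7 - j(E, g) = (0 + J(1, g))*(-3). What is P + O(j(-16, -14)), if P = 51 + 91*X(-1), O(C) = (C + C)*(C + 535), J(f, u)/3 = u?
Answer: -98320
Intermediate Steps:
J(f, u) = 3*u
j(E, g) = 7 + 9*g (j(E, g) = 7 - (0 + 3*g)*(-3) = 7 - 3*g*(-3) = 7 - (-9)*g = 7 + 9*g)
O(C) = 2*C*(535 + C) (O(C) = (2*C)*(535 + C) = 2*C*(535 + C))
P = 688 (P = 51 + 91*(6 - 1*(-1)) = 51 + 91*(6 + 1) = 51 + 91*7 = 51 + 637 = 688)
P + O(j(-16, -14)) = 688 + 2*(7 + 9*(-14))*(535 + (7 + 9*(-14))) = 688 + 2*(7 - 126)*(535 + (7 - 126)) = 688 + 2*(-119)*(535 - 119) = 688 + 2*(-119)*416 = 688 - 99008 = -98320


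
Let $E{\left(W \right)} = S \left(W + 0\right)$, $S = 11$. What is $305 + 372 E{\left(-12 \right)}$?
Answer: $-48799$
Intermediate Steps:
$E{\left(W \right)} = 11 W$ ($E{\left(W \right)} = 11 \left(W + 0\right) = 11 W$)
$305 + 372 E{\left(-12 \right)} = 305 + 372 \cdot 11 \left(-12\right) = 305 + 372 \left(-132\right) = 305 - 49104 = -48799$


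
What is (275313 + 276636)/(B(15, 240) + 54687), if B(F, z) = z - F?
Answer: 183983/18304 ≈ 10.052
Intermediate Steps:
(275313 + 276636)/(B(15, 240) + 54687) = (275313 + 276636)/((240 - 1*15) + 54687) = 551949/((240 - 15) + 54687) = 551949/(225 + 54687) = 551949/54912 = 551949*(1/54912) = 183983/18304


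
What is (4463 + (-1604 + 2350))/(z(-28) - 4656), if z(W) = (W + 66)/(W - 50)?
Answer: -203151/181603 ≈ -1.1187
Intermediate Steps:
z(W) = (66 + W)/(-50 + W)
(4463 + (-1604 + 2350))/(z(-28) - 4656) = (4463 + (-1604 + 2350))/((66 - 28)/(-50 - 28) - 4656) = (4463 + 746)/(38/(-78) - 4656) = 5209/(-1/78*38 - 4656) = 5209/(-19/39 - 4656) = 5209/(-181603/39) = 5209*(-39/181603) = -203151/181603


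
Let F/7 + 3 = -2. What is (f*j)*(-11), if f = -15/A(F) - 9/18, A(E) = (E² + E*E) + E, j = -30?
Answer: -26895/161 ≈ -167.05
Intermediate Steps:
F = -35 (F = -21 + 7*(-2) = -21 - 14 = -35)
A(E) = E + 2*E² (A(E) = (E² + E²) + E = 2*E² + E = E + 2*E²)
f = -163/322 (f = -15*(-1/(35*(1 + 2*(-35)))) - 9/18 = -15*(-1/(35*(1 - 70))) - 9*1/18 = -15/((-35*(-69))) - ½ = -15/2415 - ½ = -15*1/2415 - ½ = -1/161 - ½ = -163/322 ≈ -0.50621)
(f*j)*(-11) = -163/322*(-30)*(-11) = (2445/161)*(-11) = -26895/161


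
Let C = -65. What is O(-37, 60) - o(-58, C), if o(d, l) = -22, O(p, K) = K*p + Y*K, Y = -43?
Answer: -4778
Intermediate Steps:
O(p, K) = -43*K + K*p (O(p, K) = K*p - 43*K = -43*K + K*p)
O(-37, 60) - o(-58, C) = 60*(-43 - 37) - 1*(-22) = 60*(-80) + 22 = -4800 + 22 = -4778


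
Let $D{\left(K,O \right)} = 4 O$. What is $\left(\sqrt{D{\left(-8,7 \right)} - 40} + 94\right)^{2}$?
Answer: $8824 + 376 i \sqrt{3} \approx 8824.0 + 651.25 i$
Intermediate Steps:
$\left(\sqrt{D{\left(-8,7 \right)} - 40} + 94\right)^{2} = \left(\sqrt{4 \cdot 7 - 40} + 94\right)^{2} = \left(\sqrt{28 - 40} + 94\right)^{2} = \left(\sqrt{-12} + 94\right)^{2} = \left(2 i \sqrt{3} + 94\right)^{2} = \left(94 + 2 i \sqrt{3}\right)^{2}$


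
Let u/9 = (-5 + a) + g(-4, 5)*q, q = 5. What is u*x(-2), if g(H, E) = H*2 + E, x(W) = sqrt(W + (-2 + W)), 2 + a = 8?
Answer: -126*I*sqrt(6) ≈ -308.64*I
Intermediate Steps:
a = 6 (a = -2 + 8 = 6)
x(W) = sqrt(-2 + 2*W)
g(H, E) = E + 2*H (g(H, E) = 2*H + E = E + 2*H)
u = -126 (u = 9*((-5 + 6) + (5 + 2*(-4))*5) = 9*(1 + (5 - 8)*5) = 9*(1 - 3*5) = 9*(1 - 15) = 9*(-14) = -126)
u*x(-2) = -126*sqrt(-2 + 2*(-2)) = -126*sqrt(-2 - 4) = -126*I*sqrt(6)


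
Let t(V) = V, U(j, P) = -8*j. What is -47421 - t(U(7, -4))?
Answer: -47365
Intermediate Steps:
-47421 - t(U(7, -4)) = -47421 - (-8)*7 = -47421 - 1*(-56) = -47421 + 56 = -47365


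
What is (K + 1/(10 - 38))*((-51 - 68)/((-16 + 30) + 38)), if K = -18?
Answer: 8585/208 ≈ 41.274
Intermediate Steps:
(K + 1/(10 - 38))*((-51 - 68)/((-16 + 30) + 38)) = (-18 + 1/(10 - 38))*((-51 - 68)/((-16 + 30) + 38)) = (-18 + 1/(-28))*(-119/(14 + 38)) = (-18 - 1/28)*(-119/52) = -(-8585)/(4*52) = -505/28*(-119/52) = 8585/208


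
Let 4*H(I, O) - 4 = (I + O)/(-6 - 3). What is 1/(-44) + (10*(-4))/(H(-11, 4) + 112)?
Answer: -13487/35860 ≈ -0.37610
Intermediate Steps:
H(I, O) = 1 - I/36 - O/36 (H(I, O) = 1 + ((I + O)/(-6 - 3))/4 = 1 + ((I + O)/(-9))/4 = 1 + ((I + O)*(-⅑))/4 = 1 + (-I/9 - O/9)/4 = 1 + (-I/36 - O/36) = 1 - I/36 - O/36)
1/(-44) + (10*(-4))/(H(-11, 4) + 112) = 1/(-44) + (10*(-4))/((1 - 1/36*(-11) - 1/36*4) + 112) = -1/44 - 40/((1 + 11/36 - ⅑) + 112) = -1/44 - 40/(43/36 + 112) = -1/44 - 40/4075/36 = -1/44 - 40*36/4075 = -1/44 - 288/815 = -13487/35860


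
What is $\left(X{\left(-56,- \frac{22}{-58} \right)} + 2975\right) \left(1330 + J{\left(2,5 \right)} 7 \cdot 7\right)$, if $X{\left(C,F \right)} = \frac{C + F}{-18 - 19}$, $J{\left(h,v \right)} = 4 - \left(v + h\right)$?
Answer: $\frac{3778251204}{1073} \approx 3.5212 \cdot 10^{6}$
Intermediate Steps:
$J{\left(h,v \right)} = 4 - h - v$ ($J{\left(h,v \right)} = 4 - \left(h + v\right) = 4 - h - v$)
$X{\left(C,F \right)} = - \frac{C}{37} - \frac{F}{37}$ ($X{\left(C,F \right)} = \frac{C + F}{-37} = \left(C + F\right) \left(- \frac{1}{37}\right) = - \frac{C}{37} - \frac{F}{37}$)
$\left(X{\left(-56,- \frac{22}{-58} \right)} + 2975\right) \left(1330 + J{\left(2,5 \right)} 7 \cdot 7\right) = \left(\left(\left(- \frac{1}{37}\right) \left(-56\right) - \frac{\left(-22\right) \frac{1}{-58}}{37}\right) + 2975\right) \left(1330 + \left(4 - 2 - 5\right) 7 \cdot 7\right) = \left(\left(\frac{56}{37} - \frac{\left(-22\right) \left(- \frac{1}{58}\right)}{37}\right) + 2975\right) \left(1330 + \left(4 - 2 - 5\right) 7 \cdot 7\right) = \left(\left(\frac{56}{37} - \frac{11}{1073}\right) + 2975\right) \left(1330 + \left(-3\right) 7 \cdot 7\right) = \left(\left(\frac{56}{37} - \frac{11}{1073}\right) + 2975\right) \left(1330 - 147\right) = \left(\frac{1613}{1073} + 2975\right) \left(1330 - 147\right) = \frac{3193788}{1073} \cdot 1183 = \frac{3778251204}{1073}$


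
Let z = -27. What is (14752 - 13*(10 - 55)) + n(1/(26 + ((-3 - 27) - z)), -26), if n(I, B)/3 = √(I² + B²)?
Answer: 15337 + 3*√357605/23 ≈ 15415.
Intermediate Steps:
n(I, B) = 3*√(B² + I²) (n(I, B) = 3*√(I² + B²) = 3*√(B² + I²))
(14752 - 13*(10 - 55)) + n(1/(26 + ((-3 - 27) - z)), -26) = (14752 - 13*(10 - 55)) + 3*√((-26)² + (1/(26 + ((-3 - 27) - 1*(-27))))²) = (14752 - 13*(-45)) + 3*√(676 + (1/(26 + (-30 + 27)))²) = (14752 + 585) + 3*√(676 + (1/(26 - 3))²) = 15337 + 3*√(676 + (1/23)²) = 15337 + 3*√(676 + 1/529) = 15337 + 3*√(357605/529) = 15337 + 3*(√357605/23) = 15337 + 3*√357605/23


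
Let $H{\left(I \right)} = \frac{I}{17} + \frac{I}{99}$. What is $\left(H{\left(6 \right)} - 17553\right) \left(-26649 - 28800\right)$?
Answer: $\frac{182002119483}{187} \approx 9.7327 \cdot 10^{8}$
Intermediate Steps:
$H{\left(I \right)} = \frac{116 I}{1683}$ ($H{\left(I \right)} = I \frac{1}{17} + I \frac{1}{99} = \frac{I}{17} + \frac{I}{99} = \frac{116 I}{1683}$)
$\left(H{\left(6 \right)} - 17553\right) \left(-26649 - 28800\right) = \left(\frac{116}{1683} \cdot 6 - 17553\right) \left(-26649 - 28800\right) = \left(\frac{232}{561} - 17553\right) \left(-55449\right) = \left(- \frac{9847001}{561}\right) \left(-55449\right) = \frac{182002119483}{187}$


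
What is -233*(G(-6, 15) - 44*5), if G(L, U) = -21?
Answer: 56153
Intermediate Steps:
-233*(G(-6, 15) - 44*5) = -233*(-21 - 44*5) = -233*(-21 - 220) = -233*(-241) = 56153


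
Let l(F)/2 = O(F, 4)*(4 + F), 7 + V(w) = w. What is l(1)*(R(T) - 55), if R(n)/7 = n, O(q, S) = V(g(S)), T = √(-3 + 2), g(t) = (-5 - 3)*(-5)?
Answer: -18150 + 2310*I ≈ -18150.0 + 2310.0*I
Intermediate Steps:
g(t) = 40 (g(t) = -8*(-5) = 40)
V(w) = -7 + w
T = I (T = √(-1) = I ≈ 1.0*I)
O(q, S) = 33 (O(q, S) = -7 + 40 = 33)
R(n) = 7*n
l(F) = 264 + 66*F (l(F) = 2*(33*(4 + F)) = 2*(132 + 33*F) = 264 + 66*F)
l(1)*(R(T) - 55) = (264 + 66*1)*(7*I - 55) = (264 + 66)*(-55 + 7*I) = 330*(-55 + 7*I) = -18150 + 2310*I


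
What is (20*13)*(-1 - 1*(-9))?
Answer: 2080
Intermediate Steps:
(20*13)*(-1 - 1*(-9)) = 260*(-1 + 9) = 260*8 = 2080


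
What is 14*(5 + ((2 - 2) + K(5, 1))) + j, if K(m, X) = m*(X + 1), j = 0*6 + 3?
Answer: 213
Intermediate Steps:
j = 3 (j = 0 + 3 = 3)
K(m, X) = m*(1 + X)
14*(5 + ((2 - 2) + K(5, 1))) + j = 14*(5 + ((2 - 2) + 5*(1 + 1))) + 3 = 14*(5 + (0 + 5*2)) + 3 = 14*(5 + (0 + 10)) + 3 = 14*(5 + 10) + 3 = 14*15 + 3 = 210 + 3 = 213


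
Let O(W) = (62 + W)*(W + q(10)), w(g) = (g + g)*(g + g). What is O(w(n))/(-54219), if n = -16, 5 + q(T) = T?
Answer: -372498/18073 ≈ -20.611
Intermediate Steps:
q(T) = -5 + T
w(g) = 4*g**2 (w(g) = (2*g)*(2*g) = 4*g**2)
O(W) = (5 + W)*(62 + W) (O(W) = (62 + W)*(W + (-5 + 10)) = (62 + W)*(W + 5) = (62 + W)*(5 + W) = (5 + W)*(62 + W))
O(w(n))/(-54219) = (310 + (4*(-16)**2)**2 + 67*(4*(-16)**2))/(-54219) = (310 + (4*256)**2 + 67*(4*256))*(-1/54219) = (310 + 1024**2 + 67*1024)*(-1/54219) = (310 + 1048576 + 68608)*(-1/54219) = 1117494*(-1/54219) = -372498/18073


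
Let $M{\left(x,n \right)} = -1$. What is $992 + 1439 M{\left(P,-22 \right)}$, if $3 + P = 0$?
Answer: $-447$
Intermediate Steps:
$P = -3$ ($P = -3 + 0 = -3$)
$992 + 1439 M{\left(P,-22 \right)} = 992 + 1439 \left(-1\right) = 992 - 1439 = -447$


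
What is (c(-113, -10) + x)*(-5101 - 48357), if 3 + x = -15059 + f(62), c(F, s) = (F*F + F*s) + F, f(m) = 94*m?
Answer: -243340816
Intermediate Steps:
c(F, s) = F + F² + F*s (c(F, s) = (F² + F*s) + F = F + F² + F*s)
x = -9234 (x = -3 + (-15059 + 94*62) = -3 + (-15059 + 5828) = -3 - 9231 = -9234)
(c(-113, -10) + x)*(-5101 - 48357) = (-113*(1 - 113 - 10) - 9234)*(-5101 - 48357) = (-113*(-122) - 9234)*(-53458) = (13786 - 9234)*(-53458) = 4552*(-53458) = -243340816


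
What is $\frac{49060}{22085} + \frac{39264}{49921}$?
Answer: $\frac{663253940}{220501057} \approx 3.0079$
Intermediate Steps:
$\frac{49060}{22085} + \frac{39264}{49921} = 49060 \cdot \frac{1}{22085} + 39264 \cdot \frac{1}{49921} = \frac{9812}{4417} + \frac{39264}{49921} = \frac{663253940}{220501057}$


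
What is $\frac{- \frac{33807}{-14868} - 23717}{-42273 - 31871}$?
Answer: $\frac{1992037}{6228096} \approx 0.31985$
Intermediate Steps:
$\frac{- \frac{33807}{-14868} - 23717}{-42273 - 31871} = \frac{\left(-33807\right) \left(- \frac{1}{14868}\right) - 23717}{-74144} = \left(\frac{191}{84} - 23717\right) \left(- \frac{1}{74144}\right) = \left(- \frac{1992037}{84}\right) \left(- \frac{1}{74144}\right) = \frac{1992037}{6228096}$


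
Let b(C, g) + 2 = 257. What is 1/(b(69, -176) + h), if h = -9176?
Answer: -1/8921 ≈ -0.00011210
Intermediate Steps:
b(C, g) = 255 (b(C, g) = -2 + 257 = 255)
1/(b(69, -176) + h) = 1/(255 - 9176) = 1/(-8921) = -1/8921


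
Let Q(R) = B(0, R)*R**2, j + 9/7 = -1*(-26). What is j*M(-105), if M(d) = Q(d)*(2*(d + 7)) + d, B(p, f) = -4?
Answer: 213617805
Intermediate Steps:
j = 173/7 (j = -9/7 - 1*(-26) = -9/7 + 26 = 173/7 ≈ 24.714)
Q(R) = -4*R**2
M(d) = d - 4*d**2*(14 + 2*d) (M(d) = (-4*d**2)*(2*(d + 7)) + d = (-4*d**2)*(2*(7 + d)) + d = (-4*d**2)*(14 + 2*d) + d = -4*d**2*(14 + 2*d) + d = d - 4*d**2*(14 + 2*d))
j*M(-105) = 173*(-105*(1 - 56*(-105) - 8*(-105)**2))/7 = 173*(-105*(1 + 5880 - 8*11025))/7 = 173*(-105*(1 + 5880 - 88200))/7 = 173*(-105*(-82319))/7 = (173/7)*8643495 = 213617805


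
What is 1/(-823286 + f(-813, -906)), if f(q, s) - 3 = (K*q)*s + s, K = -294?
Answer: -1/217378121 ≈ -4.6003e-9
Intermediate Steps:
f(q, s) = 3 + s - 294*q*s (f(q, s) = 3 + ((-294*q)*s + s) = 3 + (-294*q*s + s) = 3 + (s - 294*q*s) = 3 + s - 294*q*s)
1/(-823286 + f(-813, -906)) = 1/(-823286 + (3 - 906 - 294*(-813)*(-906))) = 1/(-823286 + (3 - 906 - 216553932)) = 1/(-823286 - 216554835) = 1/(-217378121) = -1/217378121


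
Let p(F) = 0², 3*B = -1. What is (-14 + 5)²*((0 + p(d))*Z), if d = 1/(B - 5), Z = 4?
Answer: 0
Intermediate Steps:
B = -⅓ (B = (⅓)*(-1) = -⅓ ≈ -0.33333)
d = -3/16 (d = 1/(-⅓ - 5) = 1/(-16/3) = -3/16 ≈ -0.18750)
p(F) = 0
(-14 + 5)²*((0 + p(d))*Z) = (-14 + 5)²*((0 + 0)*4) = (-9)²*(0*4) = 81*0 = 0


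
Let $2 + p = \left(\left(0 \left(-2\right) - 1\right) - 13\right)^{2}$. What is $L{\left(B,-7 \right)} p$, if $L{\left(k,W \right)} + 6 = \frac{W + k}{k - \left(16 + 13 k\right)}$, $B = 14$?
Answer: $- \frac{107767}{92} \approx -1171.4$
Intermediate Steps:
$p = 194$ ($p = -2 + \left(\left(0 \left(-2\right) - 1\right) - 13\right)^{2} = -2 + \left(\left(0 - 1\right) - 13\right)^{2} = -2 + \left(-1 - 13\right)^{2} = -2 + \left(-14\right)^{2} = -2 + 196 = 194$)
$L{\left(k,W \right)} = -6 + \frac{W + k}{-16 - 12 k}$ ($L{\left(k,W \right)} = -6 + \frac{W + k}{k - \left(16 + 13 k\right)} = -6 + \frac{W + k}{-16 - 12 k}$)
$L{\left(B,-7 \right)} p = \frac{-96 - -7 - 1022}{4 \left(4 + 3 \cdot 14\right)} 194 = \frac{-96 + 7 - 1022}{4 \left(4 + 42\right)} 194 = \frac{1}{4} \cdot \frac{1}{46} \left(-1111\right) 194 = \left(- \frac{1111}{184}\right) 194 = - \frac{107767}{92}$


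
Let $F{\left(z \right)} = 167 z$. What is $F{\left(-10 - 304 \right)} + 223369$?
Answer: $170931$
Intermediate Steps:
$F{\left(-10 - 304 \right)} + 223369 = 167 \left(-10 - 304\right) + 223369 = 167 \left(-314\right) + 223369 = -52438 + 223369 = 170931$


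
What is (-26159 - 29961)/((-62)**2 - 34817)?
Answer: 56120/30973 ≈ 1.8119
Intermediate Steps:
(-26159 - 29961)/((-62)**2 - 34817) = -56120/(3844 - 34817) = -56120/(-30973) = -56120*(-1/30973) = 56120/30973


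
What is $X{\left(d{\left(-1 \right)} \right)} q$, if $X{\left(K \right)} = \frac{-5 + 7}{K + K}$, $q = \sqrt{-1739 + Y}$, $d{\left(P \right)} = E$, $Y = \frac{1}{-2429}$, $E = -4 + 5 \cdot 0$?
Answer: $- \frac{i \sqrt{641260858}}{2429} \approx - 10.425 i$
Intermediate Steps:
$E = -4$ ($E = -4 + 0 = -4$)
$Y = - \frac{1}{2429} \approx -0.00041169$
$d{\left(P \right)} = -4$
$q = \frac{4 i \sqrt{641260858}}{2429}$ ($q = \sqrt{-1739 - \frac{1}{2429}} = \sqrt{- \frac{4224032}{2429}} = \frac{4 i \sqrt{641260858}}{2429} \approx 41.701 i$)
$X{\left(K \right)} = \frac{1}{K}$ ($X{\left(K \right)} = \frac{2}{2 K} = 2 \frac{1}{2 K} = \frac{1}{K}$)
$X{\left(d{\left(-1 \right)} \right)} q = \frac{\frac{4}{2429} i \sqrt{641260858}}{-4} = - \frac{\frac{4}{2429} i \sqrt{641260858}}{4} = - \frac{i \sqrt{641260858}}{2429}$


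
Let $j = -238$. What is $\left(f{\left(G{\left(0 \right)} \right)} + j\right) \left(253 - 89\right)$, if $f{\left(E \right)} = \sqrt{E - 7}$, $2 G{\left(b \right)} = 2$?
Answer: $-39032 + 164 i \sqrt{6} \approx -39032.0 + 401.72 i$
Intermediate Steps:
$G{\left(b \right)} = 1$ ($G{\left(b \right)} = \frac{1}{2} \cdot 2 = 1$)
$f{\left(E \right)} = \sqrt{-7 + E}$
$\left(f{\left(G{\left(0 \right)} \right)} + j\right) \left(253 - 89\right) = \left(\sqrt{-7 + 1} - 238\right) \left(253 - 89\right) = \left(\sqrt{-6} - 238\right) 164 = \left(i \sqrt{6} - 238\right) 164 = \left(-238 + i \sqrt{6}\right) 164 = -39032 + 164 i \sqrt{6}$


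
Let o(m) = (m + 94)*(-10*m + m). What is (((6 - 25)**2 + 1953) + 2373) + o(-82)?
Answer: 13543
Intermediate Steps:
o(m) = -9*m*(94 + m) (o(m) = (94 + m)*(-9*m) = -9*m*(94 + m))
(((6 - 25)**2 + 1953) + 2373) + o(-82) = (((6 - 25)**2 + 1953) + 2373) - 9*(-82)*(94 - 82) = (((-19)**2 + 1953) + 2373) - 9*(-82)*12 = ((361 + 1953) + 2373) + 8856 = (2314 + 2373) + 8856 = 4687 + 8856 = 13543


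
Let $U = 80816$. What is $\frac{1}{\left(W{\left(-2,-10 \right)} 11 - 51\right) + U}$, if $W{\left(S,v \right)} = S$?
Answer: $\frac{1}{80743} \approx 1.2385 \cdot 10^{-5}$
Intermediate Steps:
$\frac{1}{\left(W{\left(-2,-10 \right)} 11 - 51\right) + U} = \frac{1}{\left(\left(-2\right) 11 - 51\right) + 80816} = \frac{1}{\left(-22 - 51\right) + 80816} = \frac{1}{-73 + 80816} = \frac{1}{80743}$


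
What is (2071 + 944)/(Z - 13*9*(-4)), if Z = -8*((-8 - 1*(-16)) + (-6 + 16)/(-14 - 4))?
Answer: 27135/3676 ≈ 7.3817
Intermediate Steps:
Z = -536/9 (Z = -8*((-8 + 16) + 10/(-18)) = -8*(8 + 10*(-1/18)) = -8*(8 - 5/9) = -8*67/9 = -536/9 ≈ -59.556)
(2071 + 944)/(Z - 13*9*(-4)) = (2071 + 944)/(-536/9 - 13*9*(-4)) = 3015/(-536/9 - 117*(-4)) = 3015/(-536/9 + 468) = 3015/(3676/9) = 3015*(9/3676) = 27135/3676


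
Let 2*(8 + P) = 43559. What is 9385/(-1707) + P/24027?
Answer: -125552963/27342726 ≈ -4.5918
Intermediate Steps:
P = 43543/2 (P = -8 + (½)*43559 = -8 + 43559/2 = 43543/2 ≈ 21772.)
9385/(-1707) + P/24027 = 9385/(-1707) + (43543/2)/24027 = 9385*(-1/1707) + (43543/2)*(1/24027) = -9385/1707 + 43543/48054 = -125552963/27342726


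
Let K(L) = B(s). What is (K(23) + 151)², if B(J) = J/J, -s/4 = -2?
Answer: 23104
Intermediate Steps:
s = 8 (s = -4*(-2) = 8)
B(J) = 1
K(L) = 1
(K(23) + 151)² = (1 + 151)² = 152² = 23104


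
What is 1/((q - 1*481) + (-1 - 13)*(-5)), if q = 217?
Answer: -1/194 ≈ -0.0051546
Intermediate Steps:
1/((q - 1*481) + (-1 - 13)*(-5)) = 1/((217 - 1*481) + (-1 - 13)*(-5)) = 1/((217 - 481) - 14*(-5)) = 1/(-264 + 70) = 1/(-194) = -1/194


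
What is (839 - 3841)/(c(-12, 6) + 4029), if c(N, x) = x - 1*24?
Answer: -3002/4011 ≈ -0.74844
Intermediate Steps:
c(N, x) = -24 + x (c(N, x) = x - 24 = -24 + x)
(839 - 3841)/(c(-12, 6) + 4029) = (839 - 3841)/((-24 + 6) + 4029) = -3002/(-18 + 4029) = -3002/4011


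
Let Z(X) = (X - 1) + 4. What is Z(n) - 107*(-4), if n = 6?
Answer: 437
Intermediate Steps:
Z(X) = 3 + X (Z(X) = (-1 + X) + 4 = 3 + X)
Z(n) - 107*(-4) = (3 + 6) - 107*(-4) = 9 + 428 = 437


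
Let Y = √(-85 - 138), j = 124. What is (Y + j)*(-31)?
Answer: -3844 - 31*I*√223 ≈ -3844.0 - 462.93*I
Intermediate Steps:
Y = I*√223 (Y = √(-223) = I*√223 ≈ 14.933*I)
(Y + j)*(-31) = (I*√223 + 124)*(-31) = (124 + I*√223)*(-31) = -3844 - 31*I*√223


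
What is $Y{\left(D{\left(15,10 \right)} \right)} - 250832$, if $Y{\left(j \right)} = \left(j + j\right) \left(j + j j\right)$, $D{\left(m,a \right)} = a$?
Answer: $-248632$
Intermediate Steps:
$Y{\left(j \right)} = 2 j \left(j + j^{2}\right)$
$Y{\left(D{\left(15,10 \right)} \right)} - 250832 = 2 \cdot 10^{2} \left(1 + 10\right) - 250832 = 2 \cdot 100 \cdot 11 - 250832 = 2200 - 250832 = -248632$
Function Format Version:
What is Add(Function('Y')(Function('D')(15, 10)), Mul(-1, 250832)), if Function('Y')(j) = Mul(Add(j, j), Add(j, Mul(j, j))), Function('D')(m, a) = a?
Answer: -248632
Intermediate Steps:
Function('Y')(j) = Mul(2, j, Add(j, Pow(j, 2))) (Function('Y')(j) = Mul(Mul(2, j), Add(j, Pow(j, 2))) = Mul(2, j, Add(j, Pow(j, 2))))
Add(Function('Y')(Function('D')(15, 10)), Mul(-1, 250832)) = Add(Mul(2, Pow(10, 2), Add(1, 10)), Mul(-1, 250832)) = Add(Mul(2, 100, 11), -250832) = Add(2200, -250832) = -248632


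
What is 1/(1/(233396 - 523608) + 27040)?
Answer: 290212/7847332479 ≈ 3.6982e-5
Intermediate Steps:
1/(1/(233396 - 523608) + 27040) = 1/(1/(-290212) + 27040) = 1/(-1/290212 + 27040) = 1/(7847332479/290212) = 290212/7847332479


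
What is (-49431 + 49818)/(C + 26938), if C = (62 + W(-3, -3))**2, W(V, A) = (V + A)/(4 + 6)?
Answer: 9675/767699 ≈ 0.012603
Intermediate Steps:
W(V, A) = A/10 + V/10 (W(V, A) = (A + V)/10 = (A + V)*(1/10) = A/10 + V/10)
C = 94249/25 (C = (62 + ((1/10)*(-3) + (1/10)*(-3)))**2 = (62 + (-3/10 - 3/10))**2 = (62 - 3/5)**2 = (307/5)**2 = 94249/25 ≈ 3770.0)
(-49431 + 49818)/(C + 26938) = (-49431 + 49818)/(94249/25 + 26938) = 387/(767699/25) = 387*(25/767699) = 9675/767699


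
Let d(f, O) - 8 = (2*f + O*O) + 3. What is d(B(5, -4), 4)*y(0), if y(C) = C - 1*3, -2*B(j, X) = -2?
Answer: -87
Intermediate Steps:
B(j, X) = 1 (B(j, X) = -½*(-2) = 1)
y(C) = -3 + C (y(C) = C - 3 = -3 + C)
d(f, O) = 11 + O² + 2*f (d(f, O) = 8 + ((2*f + O*O) + 3) = 8 + ((2*f + O²) + 3) = 8 + ((O² + 2*f) + 3) = 8 + (3 + O² + 2*f) = 11 + O² + 2*f)
d(B(5, -4), 4)*y(0) = (11 + 4² + 2*1)*(-3 + 0) = (11 + 16 + 2)*(-3) = 29*(-3) = -87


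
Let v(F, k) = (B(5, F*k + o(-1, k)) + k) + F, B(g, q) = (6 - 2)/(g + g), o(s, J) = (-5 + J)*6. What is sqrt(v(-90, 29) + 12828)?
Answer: 3*sqrt(35465)/5 ≈ 112.99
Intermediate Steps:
o(s, J) = -30 + 6*J
B(g, q) = 2/g (B(g, q) = 4/((2*g)) = 4*(1/(2*g)) = 2/g)
v(F, k) = 2/5 + F + k (v(F, k) = (2/5 + k) + F = 2/5 + F + k)
sqrt(v(-90, 29) + 12828) = sqrt((2/5 - 90 + 29) + 12828) = sqrt(-303/5 + 12828) = sqrt(63837/5) = 3*sqrt(35465)/5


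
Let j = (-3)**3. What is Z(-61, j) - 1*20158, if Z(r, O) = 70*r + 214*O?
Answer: -30206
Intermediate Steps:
j = -27
Z(-61, j) - 1*20158 = (70*(-61) + 214*(-27)) - 1*20158 = (-4270 - 5778) - 20158 = -10048 - 20158 = -30206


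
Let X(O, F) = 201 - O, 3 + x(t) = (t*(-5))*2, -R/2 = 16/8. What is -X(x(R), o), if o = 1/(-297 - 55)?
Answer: -164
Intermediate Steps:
R = -4 (R = -32/8 = -2*2 = -4)
o = -1/352 (o = 1/(-352) = -1/352 ≈ -0.0028409)
x(t) = -3 - 10*t (x(t) = -3 + (t*(-5))*2 = -3 - 5*t*2 = -3 - 10*t)
-X(x(R), o) = -(201 - (-3 - 10*(-4))) = -(201 - (-3 + 40)) = -(201 - 1*37) = -(201 - 37) = -1*164 = -164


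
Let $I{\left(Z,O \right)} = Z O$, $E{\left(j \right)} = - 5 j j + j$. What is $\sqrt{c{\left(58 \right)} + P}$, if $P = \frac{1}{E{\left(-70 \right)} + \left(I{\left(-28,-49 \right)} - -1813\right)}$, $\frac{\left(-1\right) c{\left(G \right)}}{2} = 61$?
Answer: $\frac{i \sqrt{55792844835}}{21385} \approx 11.045 i$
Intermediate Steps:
$E{\left(j \right)} = j - 5 j^{2}$ ($E{\left(j \right)} = - 5 j^{2} + j = j - 5 j^{2}$)
$c{\left(G \right)} = -122$ ($c{\left(G \right)} = \left(-2\right) 61 = -122$)
$I{\left(Z,O \right)} = O Z$
$P = - \frac{1}{21385}$ ($P = \frac{1}{- 70 \left(1 - -350\right) - -3185} = \frac{1}{- 70 \left(1 + 350\right) + \left(1372 + 1813\right)} = \frac{1}{\left(-70\right) 351 + 3185} = \frac{1}{-24570 + 3185} = \frac{1}{-21385} = - \frac{1}{21385} \approx -4.6762 \cdot 10^{-5}$)
$\sqrt{c{\left(58 \right)} + P} = \sqrt{-122 - \frac{1}{21385}} = \sqrt{- \frac{2608971}{21385}} = \frac{i \sqrt{55792844835}}{21385}$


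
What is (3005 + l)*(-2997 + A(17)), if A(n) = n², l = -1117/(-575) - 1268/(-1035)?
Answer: -42156161744/5175 ≈ -8.1461e+6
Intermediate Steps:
l = 16393/5175 (l = -1117*(-1/575) - 1268*(-1/1035) = 1117/575 + 1268/1035 = 16393/5175 ≈ 3.1677)
(3005 + l)*(-2997 + A(17)) = (3005 + 16393/5175)*(-2997 + 17²) = 15567268*(-2997 + 289)/5175 = (15567268/5175)*(-2708) = -42156161744/5175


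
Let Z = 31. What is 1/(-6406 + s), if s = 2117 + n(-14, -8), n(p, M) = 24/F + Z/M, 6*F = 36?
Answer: -8/34311 ≈ -0.00023316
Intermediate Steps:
F = 6 (F = (⅙)*36 = 6)
n(p, M) = 4 + 31/M (n(p, M) = 24/6 + 31/M = 24*(⅙) + 31/M = 4 + 31/M)
s = 16937/8 (s = 2117 + (4 + 31/(-8)) = 2117 + (4 + 31*(-⅛)) = 2117 + (4 - 31/8) = 2117 + ⅛ = 16937/8 ≈ 2117.1)
1/(-6406 + s) = 1/(-6406 + 16937/8) = 1/(-34311/8) = -8/34311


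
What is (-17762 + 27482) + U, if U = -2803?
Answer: 6917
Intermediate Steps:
(-17762 + 27482) + U = (-17762 + 27482) - 2803 = 9720 - 2803 = 6917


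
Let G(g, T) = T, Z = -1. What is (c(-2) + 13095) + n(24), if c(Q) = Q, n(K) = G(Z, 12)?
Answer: 13105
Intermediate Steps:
n(K) = 12
(c(-2) + 13095) + n(24) = (-2 + 13095) + 12 = 13093 + 12 = 13105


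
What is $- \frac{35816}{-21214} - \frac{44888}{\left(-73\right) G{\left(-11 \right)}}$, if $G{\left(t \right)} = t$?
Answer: $- \frac{461746892}{8517421} \approx -54.212$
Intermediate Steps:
$- \frac{35816}{-21214} - \frac{44888}{\left(-73\right) G{\left(-11 \right)}} = - \frac{35816}{-21214} - \frac{44888}{\left(-73\right) \left(-11\right)} = \left(-35816\right) \left(- \frac{1}{21214}\right) - \frac{44888}{803} = \frac{17908}{10607} - \frac{44888}{803} = - \frac{461746892}{8517421}$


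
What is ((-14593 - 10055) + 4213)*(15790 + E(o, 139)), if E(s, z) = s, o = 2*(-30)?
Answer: -321442550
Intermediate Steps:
o = -60
((-14593 - 10055) + 4213)*(15790 + E(o, 139)) = ((-14593 - 10055) + 4213)*(15790 - 60) = (-24648 + 4213)*15730 = -20435*15730 = -321442550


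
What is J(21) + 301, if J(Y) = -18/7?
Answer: 2089/7 ≈ 298.43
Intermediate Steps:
J(Y) = -18/7 (J(Y) = -18*⅐ = -18/7)
J(21) + 301 = -18/7 + 301 = 2089/7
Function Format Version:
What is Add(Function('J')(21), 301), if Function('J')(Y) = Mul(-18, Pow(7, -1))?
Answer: Rational(2089, 7) ≈ 298.43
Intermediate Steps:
Function('J')(Y) = Rational(-18, 7) (Function('J')(Y) = Mul(-18, Rational(1, 7)) = Rational(-18, 7))
Add(Function('J')(21), 301) = Add(Rational(-18, 7), 301) = Rational(2089, 7)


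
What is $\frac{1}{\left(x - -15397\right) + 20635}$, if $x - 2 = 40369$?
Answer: $\frac{1}{76403} \approx 1.3088 \cdot 10^{-5}$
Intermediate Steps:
$x = 40371$ ($x = 2 + 40369 = 40371$)
$\frac{1}{\left(x - -15397\right) + 20635} = \frac{1}{\left(40371 - -15397\right) + 20635} = \frac{1}{\left(40371 + \left(-9271 + 24668\right)\right) + 20635} = \frac{1}{\left(40371 + 15397\right) + 20635} = \frac{1}{55768 + 20635} = \frac{1}{76403}$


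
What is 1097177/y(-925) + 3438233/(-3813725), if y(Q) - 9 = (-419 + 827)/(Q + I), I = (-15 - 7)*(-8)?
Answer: 3134042410059836/24152320425 ≈ 1.2976e+5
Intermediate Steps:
I = 176 (I = -22*(-8) = 176)
y(Q) = 9 + 408/(176 + Q) (y(Q) = 9 + (-419 + 827)/(Q + 176) = 9 + 408/(176 + Q))
1097177/y(-925) + 3438233/(-3813725) = 1097177/((3*(664 + 3*(-925))/(176 - 925))) + 3438233/(-3813725) = 1097177/((3*(664 - 2775)/(-749))) + 3438233*(-1/3813725) = 1097177/((3*(-1/749)*(-2111))) - 3438233/3813725 = 1097177/(6333/749) - 3438233/3813725 = 1097177*(749/6333) - 3438233/3813725 = 821785573/6333 - 3438233/3813725 = 3134042410059836/24152320425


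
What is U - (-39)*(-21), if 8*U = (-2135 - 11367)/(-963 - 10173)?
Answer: -36474785/44544 ≈ -818.85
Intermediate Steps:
U = 6751/44544 (U = ((-2135 - 11367)/(-963 - 10173))/8 = (-13502/(-11136))/8 = (-13502*(-1/11136))/8 = (⅛)*(6751/5568) = 6751/44544 ≈ 0.15156)
U - (-39)*(-21) = 6751/44544 - (-39)*(-21) = 6751/44544 - 1*819 = 6751/44544 - 819 = -36474785/44544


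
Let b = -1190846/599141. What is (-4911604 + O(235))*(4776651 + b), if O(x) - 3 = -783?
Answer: -14058684302647962880/599141 ≈ -2.3465e+13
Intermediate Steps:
O(x) = -780 (O(x) = 3 - 783 = -780)
b = -1190846/599141 (b = -1190846*1/599141 = -1190846/599141 ≈ -1.9876)
(-4911604 + O(235))*(4776651 + b) = (-4911604 - 780)*(4776651 - 1190846/599141) = -4912384*2861886265945/599141 = -14058684302647962880/599141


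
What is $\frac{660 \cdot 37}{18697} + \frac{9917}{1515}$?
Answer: $\frac{222414449}{28325955} \approx 7.852$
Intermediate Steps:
$\frac{660 \cdot 37}{18697} + \frac{9917}{1515} = 24420 \cdot \frac{1}{18697} + 9917 \cdot \frac{1}{1515} = \frac{24420}{18697} + \frac{9917}{1515} = \frac{222414449}{28325955}$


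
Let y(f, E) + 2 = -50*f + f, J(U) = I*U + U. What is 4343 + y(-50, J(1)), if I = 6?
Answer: 6791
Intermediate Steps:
J(U) = 7*U (J(U) = 6*U + U = 7*U)
y(f, E) = -2 - 49*f (y(f, E) = -2 + (-50*f + f) = -2 - 49*f)
4343 + y(-50, J(1)) = 4343 + (-2 - 49*(-50)) = 4343 + (-2 + 2450) = 4343 + 2448 = 6791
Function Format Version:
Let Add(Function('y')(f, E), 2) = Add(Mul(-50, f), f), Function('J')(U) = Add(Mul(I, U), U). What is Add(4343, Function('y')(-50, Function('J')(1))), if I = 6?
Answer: 6791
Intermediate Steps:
Function('J')(U) = Mul(7, U) (Function('J')(U) = Add(Mul(6, U), U) = Mul(7, U))
Function('y')(f, E) = Add(-2, Mul(-49, f)) (Function('y')(f, E) = Add(-2, Add(Mul(-50, f), f)) = Add(-2, Mul(-49, f)))
Add(4343, Function('y')(-50, Function('J')(1))) = Add(4343, Add(-2, Mul(-49, -50))) = Add(4343, Add(-2, 2450)) = Add(4343, 2448) = 6791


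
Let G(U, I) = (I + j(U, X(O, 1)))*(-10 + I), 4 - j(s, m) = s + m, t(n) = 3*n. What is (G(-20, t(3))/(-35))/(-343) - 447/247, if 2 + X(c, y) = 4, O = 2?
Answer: -5373892/2965235 ≈ -1.8123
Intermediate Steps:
X(c, y) = 2 (X(c, y) = -2 + 4 = 2)
j(s, m) = 4 - m - s (j(s, m) = 4 - (s + m) = 4 - (m + s) = 4 + (-m - s) = 4 - m - s)
G(U, I) = (-10 + I)*(2 + I - U) (G(U, I) = (I + (4 - 1*2 - U))*(-10 + I) = (I + (4 - 2 - U))*(-10 + I) = (I + (2 - U))*(-10 + I) = (2 + I - U)*(-10 + I) = (-10 + I)*(2 + I - U))
(G(-20, t(3))/(-35))/(-343) - 447/247 = ((-20 + (3*3)² - 24*3 + 10*(-20) - 1*3*3*(-20))/(-35))/(-343) - 447/247 = ((-20 + 9² - 8*9 - 200 - 1*9*(-20))*(-1/35))*(-1/343) - 447*1/247 = ((-20 + 81 - 72 - 200 + 180)*(-1/35))*(-1/343) - 447/247 = -31*(-1/35)*(-1/343) - 447/247 = (31/35)*(-1/343) - 447/247 = -31/12005 - 447/247 = -5373892/2965235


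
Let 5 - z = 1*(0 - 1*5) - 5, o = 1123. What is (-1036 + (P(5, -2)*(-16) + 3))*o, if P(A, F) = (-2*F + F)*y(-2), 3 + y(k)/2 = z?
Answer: -2022523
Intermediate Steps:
z = 15 (z = 5 - (1*(0 - 1*5) - 5) = 5 - (1*(0 - 5) - 5) = 5 - (1*(-5) - 5) = 5 - (-5 - 5) = 5 - 1*(-10) = 5 + 10 = 15)
y(k) = 24 (y(k) = -6 + 2*15 = -6 + 30 = 24)
P(A, F) = -24*F (P(A, F) = (-2*F + F)*24 = -F*24 = -24*F)
(-1036 + (P(5, -2)*(-16) + 3))*o = (-1036 + (-24*(-2)*(-16) + 3))*1123 = (-1036 + (48*(-16) + 3))*1123 = (-1036 + (-768 + 3))*1123 = (-1036 - 765)*1123 = -1801*1123 = -2022523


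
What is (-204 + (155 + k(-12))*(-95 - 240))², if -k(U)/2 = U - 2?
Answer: 3783357081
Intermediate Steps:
k(U) = 4 - 2*U (k(U) = -2*(U - 2) = -2*(-2 + U) = 4 - 2*U)
(-204 + (155 + k(-12))*(-95 - 240))² = (-204 + (155 + (4 - 2*(-12)))*(-95 - 240))² = (-204 + (155 + (4 + 24))*(-335))² = (-204 + (155 + 28)*(-335))² = (-204 + 183*(-335))² = (-204 - 61305)² = (-61509)² = 3783357081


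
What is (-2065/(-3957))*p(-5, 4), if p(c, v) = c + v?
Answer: -2065/3957 ≈ -0.52186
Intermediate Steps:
(-2065/(-3957))*p(-5, 4) = (-2065/(-3957))*(-5 + 4) = -2065*(-1/3957)*(-1) = (2065/3957)*(-1) = -2065/3957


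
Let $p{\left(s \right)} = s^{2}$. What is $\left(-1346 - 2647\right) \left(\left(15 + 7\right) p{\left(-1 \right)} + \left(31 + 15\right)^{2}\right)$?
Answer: $-8537034$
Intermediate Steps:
$\left(-1346 - 2647\right) \left(\left(15 + 7\right) p{\left(-1 \right)} + \left(31 + 15\right)^{2}\right) = \left(-1346 - 2647\right) \left(\left(15 + 7\right) \left(-1\right)^{2} + \left(31 + 15\right)^{2}\right) = - 3993 \left(22 \cdot 1 + 46^{2}\right) = - 3993 \left(22 + 2116\right) = \left(-3993\right) 2138 = -8537034$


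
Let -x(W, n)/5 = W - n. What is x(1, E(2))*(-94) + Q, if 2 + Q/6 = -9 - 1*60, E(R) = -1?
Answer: 514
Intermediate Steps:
x(W, n) = -5*W + 5*n (x(W, n) = -5*(W - n) = -5*W + 5*n)
Q = -426 (Q = -12 + 6*(-9 - 1*60) = -12 + 6*(-9 - 60) = -12 + 6*(-69) = -12 - 414 = -426)
x(1, E(2))*(-94) + Q = (-5*1 + 5*(-1))*(-94) - 426 = (-5 - 5)*(-94) - 426 = -10*(-94) - 426 = 940 - 426 = 514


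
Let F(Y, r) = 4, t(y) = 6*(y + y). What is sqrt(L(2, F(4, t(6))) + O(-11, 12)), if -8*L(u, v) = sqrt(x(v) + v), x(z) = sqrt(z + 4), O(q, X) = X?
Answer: sqrt(192 - 2*sqrt(2)*sqrt(2 + sqrt(2)))/4 ≈ 3.4166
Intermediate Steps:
t(y) = 12*y (t(y) = 6*(2*y) = 12*y)
x(z) = sqrt(4 + z)
L(u, v) = -sqrt(v + sqrt(4 + v))/8 (L(u, v) = -sqrt(sqrt(4 + v) + v)/8 = -sqrt(v + sqrt(4 + v))/8)
sqrt(L(2, F(4, t(6))) + O(-11, 12)) = sqrt(-sqrt(4 + sqrt(4 + 4))/8 + 12) = sqrt(-sqrt(4 + sqrt(8))/8 + 12) = sqrt(-sqrt(4 + 2*sqrt(2))/8 + 12) = sqrt(12 - sqrt(4 + 2*sqrt(2))/8)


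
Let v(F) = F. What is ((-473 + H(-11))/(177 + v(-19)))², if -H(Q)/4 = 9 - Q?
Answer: 49/4 ≈ 12.250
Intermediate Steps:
H(Q) = -36 + 4*Q (H(Q) = -4*(9 - Q) = -36 + 4*Q)
((-473 + H(-11))/(177 + v(-19)))² = ((-473 + (-36 + 4*(-11)))/(177 - 19))² = ((-473 + (-36 - 44))/158)² = ((-473 - 80)*(1/158))² = (-553*1/158)² = (-7/2)² = 49/4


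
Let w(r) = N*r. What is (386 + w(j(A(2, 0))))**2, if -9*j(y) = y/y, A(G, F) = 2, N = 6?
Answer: 1336336/9 ≈ 1.4848e+5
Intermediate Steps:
j(y) = -1/9 (j(y) = -y/(9*y) = -1/9*1 = -1/9)
w(r) = 6*r
(386 + w(j(A(2, 0))))**2 = (386 + 6*(-1/9))**2 = (386 - 2/3)**2 = (1156/3)**2 = 1336336/9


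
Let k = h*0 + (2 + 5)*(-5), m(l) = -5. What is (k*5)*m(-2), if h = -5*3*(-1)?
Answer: 875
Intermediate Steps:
h = 15 (h = -15*(-1) = 15)
k = -35 (k = 15*0 + (2 + 5)*(-5) = 0 + 7*(-5) = 0 - 35 = -35)
(k*5)*m(-2) = -35*5*(-5) = -175*(-5) = 875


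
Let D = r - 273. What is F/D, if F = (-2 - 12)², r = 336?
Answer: 28/9 ≈ 3.1111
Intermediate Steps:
F = 196 (F = (-14)² = 196)
D = 63 (D = 336 - 273 = 63)
F/D = 196/63 = 196*(1/63) = 28/9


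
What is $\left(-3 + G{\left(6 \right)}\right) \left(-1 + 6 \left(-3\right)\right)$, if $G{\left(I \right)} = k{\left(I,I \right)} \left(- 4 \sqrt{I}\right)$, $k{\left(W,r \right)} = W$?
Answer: $57 + 456 \sqrt{6} \approx 1174.0$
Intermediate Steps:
$G{\left(I \right)} = - 4 I^{\frac{3}{2}}$ ($G{\left(I \right)} = I \left(- 4 \sqrt{I}\right) = - 4 I^{\frac{3}{2}}$)
$\left(-3 + G{\left(6 \right)}\right) \left(-1 + 6 \left(-3\right)\right) = \left(-3 - 4 \cdot 6^{\frac{3}{2}}\right) \left(-1 + 6 \left(-3\right)\right) = \left(-3 - 4 \cdot 6 \sqrt{6}\right) \left(-1 - 18\right) = \left(-3 - 24 \sqrt{6}\right) \left(-19\right) = 57 + 456 \sqrt{6}$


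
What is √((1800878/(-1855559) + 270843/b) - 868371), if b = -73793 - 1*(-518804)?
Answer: 10*I*√657891099815593353914592087/275248055383 ≈ 931.86*I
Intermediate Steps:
b = 445011 (b = -73793 + 518804 = 445011)
√((1800878/(-1855559) + 270843/b) - 868371) = √((1800878/(-1855559) + 270843/445011) - 868371) = √((1800878*(-1/1855559) + 270843*(1/445011)) - 868371) = √((-1800878/1855559 + 90281/148337) - 868371) = √(-99615117807/275248055383 - 868371) = √(-239017528716108900/275248055383) = 10*I*√657891099815593353914592087/275248055383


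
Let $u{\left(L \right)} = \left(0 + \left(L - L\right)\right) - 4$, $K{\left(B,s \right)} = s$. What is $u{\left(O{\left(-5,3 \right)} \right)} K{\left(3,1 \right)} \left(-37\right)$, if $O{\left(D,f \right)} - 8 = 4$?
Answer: $148$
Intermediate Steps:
$O{\left(D,f \right)} = 12$ ($O{\left(D,f \right)} = 8 + 4 = 12$)
$u{\left(L \right)} = -4$ ($u{\left(L \right)} = \left(0 + 0\right) - 4 = 0 - 4 = -4$)
$u{\left(O{\left(-5,3 \right)} \right)} K{\left(3,1 \right)} \left(-37\right) = \left(-4\right) 1 \left(-37\right) = \left(-4\right) \left(-37\right) = 148$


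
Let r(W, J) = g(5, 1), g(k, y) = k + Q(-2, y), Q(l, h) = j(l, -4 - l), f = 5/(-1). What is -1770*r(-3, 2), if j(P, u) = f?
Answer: 0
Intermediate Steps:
f = -5 (f = 5*(-1) = -5)
j(P, u) = -5
Q(l, h) = -5
g(k, y) = -5 + k (g(k, y) = k - 5 = -5 + k)
r(W, J) = 0 (r(W, J) = -5 + 5 = 0)
-1770*r(-3, 2) = -1770*0 = 0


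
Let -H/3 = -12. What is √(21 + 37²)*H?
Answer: 36*√1390 ≈ 1342.2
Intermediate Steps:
H = 36 (H = -3*(-12) = 36)
√(21 + 37²)*H = √(21 + 37²)*36 = √(21 + 1369)*36 = √1390*36 = 36*√1390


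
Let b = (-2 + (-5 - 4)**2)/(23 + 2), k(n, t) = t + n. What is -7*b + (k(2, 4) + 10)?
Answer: -153/25 ≈ -6.1200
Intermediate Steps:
k(n, t) = n + t
b = 79/25 (b = (-2 + (-9)**2)/25 = (-2 + 81)*(1/25) = 79*(1/25) = 79/25 ≈ 3.1600)
-7*b + (k(2, 4) + 10) = -7*79/25 + ((2 + 4) + 10) = -553/25 + (6 + 10) = -553/25 + 16 = -153/25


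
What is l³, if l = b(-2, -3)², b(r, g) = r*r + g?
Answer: 1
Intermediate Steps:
b(r, g) = g + r² (b(r, g) = r² + g = g + r²)
l = 1 (l = (-3 + (-2)²)² = (-3 + 4)² = 1² = 1)
l³ = 1³ = 1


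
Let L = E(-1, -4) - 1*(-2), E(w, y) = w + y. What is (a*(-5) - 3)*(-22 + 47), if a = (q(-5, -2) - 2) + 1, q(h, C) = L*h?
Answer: -1825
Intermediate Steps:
L = -3 (L = (-1 - 4) - 1*(-2) = -5 + 2 = -3)
q(h, C) = -3*h
a = 14 (a = (-3*(-5) - 2) + 1 = (15 - 2) + 1 = 13 + 1 = 14)
(a*(-5) - 3)*(-22 + 47) = (14*(-5) - 3)*(-22 + 47) = (-70 - 3)*25 = -73*25 = -1825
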